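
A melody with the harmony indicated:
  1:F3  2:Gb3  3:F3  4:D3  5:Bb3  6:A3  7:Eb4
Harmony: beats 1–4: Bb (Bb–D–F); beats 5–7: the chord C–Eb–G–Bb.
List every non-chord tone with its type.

Gb3 (beat 2) — neighbor tone; A3 (beat 6) — escape tone.

The harmony at that moment is Bb major triad (Bb, D, F); Gb3 is not a chord tone.
It is approached by step up from F3 and left by step down to F3.
Step away and step back to the same note — a neighbor tone (upper neighbor).
The harmony at that moment is C minor seventh chord (C, Eb, G, Bb); A3 is not a chord tone.
It is approached by step down from Bb3 and left by leap up to Eb4.
Step in, leap out — an escape tone.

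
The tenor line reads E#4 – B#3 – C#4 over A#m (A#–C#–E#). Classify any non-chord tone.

The harmony at that moment is A# minor triad (A#, C#, E#); B#3 is not a chord tone.
It is approached by leap down from E#4 and left by step up to C#4.
Leap in, step out — an appoggiatura.

B#3 is an appoggiatura.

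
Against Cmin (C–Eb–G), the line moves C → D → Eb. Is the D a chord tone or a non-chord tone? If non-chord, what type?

The harmony at that moment is C minor triad (C, Eb, G); D is not a chord tone.
It is approached by step up from C and left by step up to Eb.
Step in, step out in the same direction — a passing tone.

Non-chord tone — a passing tone.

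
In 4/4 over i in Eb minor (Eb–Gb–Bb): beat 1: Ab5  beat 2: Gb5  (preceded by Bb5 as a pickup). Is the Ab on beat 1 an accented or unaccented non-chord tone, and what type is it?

The harmony at that moment is Eb minor triad (Eb, Gb, Bb); Ab5 is not a chord tone.
It is approached by step down from Bb5 and left by step down to Gb5.
Step in, step out in the same direction — a passing tone.
It falls on the downbeat, so it is accented.

Accented passing tone.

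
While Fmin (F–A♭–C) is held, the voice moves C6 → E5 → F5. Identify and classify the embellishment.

E5 is an appoggiatura.

The harmony at that moment is F minor triad (F, A♭, C); E5 is not a chord tone.
It is approached by leap down from C6 and left by step up to F5.
Leap in, step out — an appoggiatura.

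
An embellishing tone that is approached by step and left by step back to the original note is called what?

Approach: by step. Departure: by step in the opposite direction, back to the starting pitch.
Stepwise on both sides but reversing to return to the same chord tone — a neighbor tone. (Had it continued onward in the same direction it would be a passing tone instead.)

Neighbor tone.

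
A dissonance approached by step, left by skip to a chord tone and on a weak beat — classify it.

Escape tone.

Approach: by step. Departure: by leap. Metric position: weak.
Step in, leap out, from a weak position — an escape tone (échappée). (It is the mirror image of the appoggiatura, which leaps in and steps out on a strong beat.)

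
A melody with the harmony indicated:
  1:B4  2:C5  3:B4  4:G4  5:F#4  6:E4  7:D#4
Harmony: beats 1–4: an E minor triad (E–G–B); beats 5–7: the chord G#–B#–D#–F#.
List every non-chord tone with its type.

The harmony at that moment is E minor triad (E, G, B); C5 is not a chord tone.
It is approached by step up from B4 and left by step down to B4.
Step away and step back to the same note — a neighbor tone (upper neighbor).
The harmony at that moment is G# dominant seventh chord (G#, B#, D#, F#); E4 is not a chord tone.
It is approached by step down from F#4 and left by step down to D#4.
Step in, step out in the same direction — a passing tone.

C5 (beat 2) — neighbor tone; E4 (beat 6) — passing tone.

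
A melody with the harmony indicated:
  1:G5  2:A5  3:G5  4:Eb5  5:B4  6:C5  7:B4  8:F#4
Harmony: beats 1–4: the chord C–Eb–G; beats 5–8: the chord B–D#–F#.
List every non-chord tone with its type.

The harmony at that moment is C minor triad (C, Eb, G); A5 is not a chord tone.
It is approached by step up from G5 and left by step down to G5.
Step away and step back to the same note — a neighbor tone (upper neighbor).
The harmony at that moment is B major triad (B, D#, F#); C5 is not a chord tone.
It is approached by step up from B4 and left by step down to B4.
Step away and step back to the same note — a neighbor tone (upper neighbor).

A5 (beat 2) — neighbor tone; C5 (beat 6) — neighbor tone.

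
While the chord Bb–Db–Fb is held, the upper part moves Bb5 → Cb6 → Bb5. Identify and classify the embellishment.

Cb6 is a neighbor tone.

The harmony at that moment is Bb diminished triad (Bb, Db, Fb); Cb6 is not a chord tone.
It is approached by step up from Bb5 and left by step down to Bb5.
Step away and step back to the same note — a neighbor tone (upper neighbor).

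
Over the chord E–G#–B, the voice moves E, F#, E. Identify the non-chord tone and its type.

The harmony at that moment is E major triad (E, G#, B); F# is not a chord tone.
It is approached by step up from E and left by step down to E.
Step away and step back to the same note — a neighbor tone (upper neighbor).

F# is a neighbor tone.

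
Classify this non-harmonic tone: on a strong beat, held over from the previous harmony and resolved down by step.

Suspension.

Approach: by preparation — the pitch is first a chord tone, then held (tied or repeated) while the harmony changes under it. Departure: down by step. Metric position: strong.
A prepared dissonance that resolves downward by step — a suspension. (The same figure resolving upward would be a retardation.)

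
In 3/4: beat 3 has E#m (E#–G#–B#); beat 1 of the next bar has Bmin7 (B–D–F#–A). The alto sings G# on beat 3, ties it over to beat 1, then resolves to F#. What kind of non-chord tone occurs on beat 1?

Suspension.

The harmony at that moment is B minor seventh chord (B, D, F#, A); G# is not a chord tone.
It is held over (the same pitch as the preceding G#) and left by step down to F#.
Held over from the previous chord and resolving down by step — a suspension.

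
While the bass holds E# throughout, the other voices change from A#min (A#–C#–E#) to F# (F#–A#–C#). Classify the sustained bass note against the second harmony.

Pedal tone (pedal point).

The harmony at that moment is F# major triad (F#, A#, C#); E# is not a chord tone.
It is held over (the same pitch as the preceding E#) and then sustained as the same pitch into the next harmony.
Sustained through a change of harmony — a pedal tone.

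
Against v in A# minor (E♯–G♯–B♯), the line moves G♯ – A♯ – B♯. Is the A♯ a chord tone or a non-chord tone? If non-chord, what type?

The harmony at that moment is E♯ minor triad (E♯, G♯, B♯); A♯ is not a chord tone.
It is approached by step up from G♯ and left by step up to B♯.
Step in, step out in the same direction — a passing tone.

Non-chord tone — a passing tone.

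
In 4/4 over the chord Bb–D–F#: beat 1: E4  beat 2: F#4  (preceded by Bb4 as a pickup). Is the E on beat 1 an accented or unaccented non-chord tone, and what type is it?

The harmony at that moment is Bb augmented triad (Bb, D, F#); E4 is not a chord tone.
It is approached by leap down from Bb4 and left by step up to F#4.
Leap in, step out — an appoggiatura.
It falls on the downbeat, so it is accented.

Accented appoggiatura.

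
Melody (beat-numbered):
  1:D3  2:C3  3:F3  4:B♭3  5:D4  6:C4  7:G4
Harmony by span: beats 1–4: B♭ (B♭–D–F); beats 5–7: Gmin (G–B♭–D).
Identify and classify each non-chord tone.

C3 (beat 2) — escape tone; C4 (beat 6) — escape tone.

The harmony at that moment is B♭ major triad (B♭, D, F); C3 is not a chord tone.
It is approached by step down from D3 and left by leap up to F3.
Step in, leap out — an escape tone.
The harmony at that moment is G minor triad (G, B♭, D); C4 is not a chord tone.
It is approached by step down from D4 and left by leap up to G4.
Step in, leap out — an escape tone.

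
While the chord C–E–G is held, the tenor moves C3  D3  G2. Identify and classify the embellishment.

D3 is an escape tone.

The harmony at that moment is C major triad (C, E, G); D3 is not a chord tone.
It is approached by step up from C3 and left by leap down to G2.
Step in, leap out — an escape tone.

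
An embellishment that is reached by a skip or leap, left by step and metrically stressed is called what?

Appoggiatura.

Approach: by leap. Departure: by step. Metric position: strong.
Leap in, step out, in a metrically strong position — an appoggiatura. (It is the mirror image of the escape tone, which steps in and leaps out from a weak position.)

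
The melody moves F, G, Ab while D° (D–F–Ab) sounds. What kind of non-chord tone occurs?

G is a passing tone.

The harmony at that moment is D diminished triad (D, F, Ab); G is not a chord tone.
It is approached by step up from F and left by step up to Ab.
Step in, step out in the same direction — a passing tone.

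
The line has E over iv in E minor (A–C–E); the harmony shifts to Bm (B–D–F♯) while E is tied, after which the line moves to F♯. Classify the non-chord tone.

E is a retardation.

The harmony at that moment is B minor triad (B, D, F♯); E is not a chord tone.
It is held over (the same pitch as the preceding E) and left by step up to F♯.
Held over from the previous chord and resolving up by step — a retardation.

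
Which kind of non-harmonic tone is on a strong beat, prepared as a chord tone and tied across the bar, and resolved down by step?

Suspension.

Approach: by preparation — the pitch is first a chord tone, then held (tied or repeated) while the harmony changes under it. Departure: down by step. Metric position: strong.
A prepared dissonance that resolves downward by step — a suspension. (The same figure resolving upward would be a retardation.)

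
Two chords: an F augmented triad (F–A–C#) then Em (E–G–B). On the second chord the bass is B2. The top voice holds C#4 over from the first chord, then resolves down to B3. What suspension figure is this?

At the second chord the bass is B2. The suspended C#4 lies a ninth above the bass; after resolving down by step to B3, the interval above the bass becomes an octave.
Suspension figures are named by those two intervals: 9–8.

9–8 suspension.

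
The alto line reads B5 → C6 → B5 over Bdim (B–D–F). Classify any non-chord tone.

The harmony at that moment is B diminished triad (B, D, F); C6 is not a chord tone.
It is approached by step up from B5 and left by step down to B5.
Step away and step back to the same note — a neighbor tone (upper neighbor).

C6 is a neighbor tone.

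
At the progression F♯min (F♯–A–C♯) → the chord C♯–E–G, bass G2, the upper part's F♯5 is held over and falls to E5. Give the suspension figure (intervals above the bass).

At the second chord the bass is G2. The suspended F♯5 lies a seventh above the bass; after resolving down by step to E5, the interval above the bass becomes a sixth.
Suspension figures are named by those two intervals: 7–6.

7–6 suspension.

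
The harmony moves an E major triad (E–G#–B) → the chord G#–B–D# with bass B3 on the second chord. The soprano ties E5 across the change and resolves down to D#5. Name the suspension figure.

4–3 suspension.

At the second chord the bass is B3. The suspended E5 lies a fourth above the bass; after resolving down by step to D#5, the interval above the bass becomes a third.
Suspension figures are named by those two intervals: 4–3.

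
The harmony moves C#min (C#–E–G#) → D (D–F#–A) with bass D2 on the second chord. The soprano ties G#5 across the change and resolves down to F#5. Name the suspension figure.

4–3 suspension.

At the second chord the bass is D2. The suspended G#5 lies a fourth above the bass; after resolving down by step to F#5, the interval above the bass becomes a third.
Suspension figures are named by those two intervals: 4–3.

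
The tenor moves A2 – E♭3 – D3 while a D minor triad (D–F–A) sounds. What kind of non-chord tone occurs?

E♭3 is an appoggiatura.

The harmony at that moment is D minor triad (D, F, A); E♭3 is not a chord tone.
It is approached by leap up from A2 and left by step down to D3.
Leap in, step out — an appoggiatura.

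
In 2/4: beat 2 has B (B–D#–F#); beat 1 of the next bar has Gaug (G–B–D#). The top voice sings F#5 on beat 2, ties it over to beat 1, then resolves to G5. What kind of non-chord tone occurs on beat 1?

Retardation.

The harmony at that moment is G augmented triad (G, B, D#); F#5 is not a chord tone.
It is held over (the same pitch as the preceding F#5) and left by step up to G5.
Held over from the previous chord and resolving up by step — a retardation.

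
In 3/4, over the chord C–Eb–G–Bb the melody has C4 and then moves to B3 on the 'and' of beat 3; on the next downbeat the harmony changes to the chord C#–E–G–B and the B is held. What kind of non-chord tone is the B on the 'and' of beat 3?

The harmony at that moment is C minor seventh chord (C, Eb, G, Bb); B3 is not a chord tone.
It is approached by step down from C4 and then sustained as the same pitch into the next harmony.
Arriving early and becoming a chord tone when the harmony changes — an anticipation.

Anticipation.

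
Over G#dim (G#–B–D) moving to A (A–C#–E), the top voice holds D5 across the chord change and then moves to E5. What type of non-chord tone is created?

The harmony at that moment is A major triad (A, C#, E); D5 is not a chord tone.
It is held over (the same pitch as the preceding D5) and left by step up to E5.
Held over from the previous chord and resolving up by step — a retardation.

D5 is a retardation.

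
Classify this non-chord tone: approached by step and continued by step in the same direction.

Passing tone.

Approach: by step. Departure: by step, continuing in the same direction.
Stepwise on both sides with no change of direction means the note fills in the space between two different chord tones — a passing tone. (Had it turned back to its starting note it would be a neighbor tone instead.)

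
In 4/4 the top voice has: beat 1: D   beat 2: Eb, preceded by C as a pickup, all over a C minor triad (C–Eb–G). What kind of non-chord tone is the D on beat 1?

Passing tone.

The harmony at that moment is C minor triad (C, Eb, G); D is not a chord tone.
It is approached by step up from C and left by step up to Eb.
Step in, step out in the same direction — a passing tone.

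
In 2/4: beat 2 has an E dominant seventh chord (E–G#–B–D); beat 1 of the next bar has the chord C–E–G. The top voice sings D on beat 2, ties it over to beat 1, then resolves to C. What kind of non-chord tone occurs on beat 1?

Suspension.

The harmony at that moment is C major triad (C, E, G); D is not a chord tone.
It is held over (the same pitch as the preceding D) and left by step down to C.
Held over from the previous chord and resolving down by step — a suspension.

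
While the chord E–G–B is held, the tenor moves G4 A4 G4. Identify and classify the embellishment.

A4 is a neighbor tone.

The harmony at that moment is E minor triad (E, G, B); A4 is not a chord tone.
It is approached by step up from G4 and left by step down to G4.
Step away and step back to the same note — a neighbor tone (upper neighbor).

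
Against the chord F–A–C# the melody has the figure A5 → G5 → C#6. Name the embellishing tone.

G5 is an escape tone.

The harmony at that moment is F augmented triad (F, A, C#); G5 is not a chord tone.
It is approached by step down from A5 and left by leap up to C#6.
Step in, leap out — an escape tone.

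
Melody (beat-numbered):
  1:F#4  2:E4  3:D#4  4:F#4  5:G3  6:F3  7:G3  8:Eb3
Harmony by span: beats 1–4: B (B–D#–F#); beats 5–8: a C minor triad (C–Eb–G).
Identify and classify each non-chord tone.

E4 (beat 2) — passing tone; F3 (beat 6) — neighbor tone.

The harmony at that moment is B major triad (B, D#, F#); E4 is not a chord tone.
It is approached by step down from F#4 and left by step down to D#4.
Step in, step out in the same direction — a passing tone.
The harmony at that moment is C minor triad (C, Eb, G); F3 is not a chord tone.
It is approached by step down from G3 and left by step up to G3.
Step away and step back to the same note — a neighbor tone (lower neighbor).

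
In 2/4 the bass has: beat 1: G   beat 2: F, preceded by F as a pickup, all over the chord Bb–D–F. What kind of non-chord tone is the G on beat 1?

The harmony at that moment is Bb major triad (Bb, D, F); G is not a chord tone.
It is approached by step up from F and left by step down to F.
Step away and step back to the same note — a neighbor tone (upper neighbor).

Upper neighbor tone.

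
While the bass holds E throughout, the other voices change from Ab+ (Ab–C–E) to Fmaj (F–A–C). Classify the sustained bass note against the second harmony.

Pedal tone (pedal point).

The harmony at that moment is F major triad (F, A, C); E is not a chord tone.
It is held over (the same pitch as the preceding E) and then sustained as the same pitch into the next harmony.
Sustained through a change of harmony — a pedal tone.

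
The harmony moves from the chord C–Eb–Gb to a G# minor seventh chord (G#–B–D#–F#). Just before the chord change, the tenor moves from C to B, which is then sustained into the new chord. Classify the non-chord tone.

B is an anticipation.

The harmony at that moment is C diminished triad (C, Eb, Gb); B is not a chord tone.
It is approached by step down from C and then sustained as the same pitch into the next harmony.
Arriving early and becoming a chord tone when the harmony changes — an anticipation.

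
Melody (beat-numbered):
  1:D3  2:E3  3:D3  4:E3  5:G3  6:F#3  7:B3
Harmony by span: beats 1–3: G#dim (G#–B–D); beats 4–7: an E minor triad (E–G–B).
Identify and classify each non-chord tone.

E3 (beat 2) — neighbor tone; F#3 (beat 6) — escape tone.

The harmony at that moment is G# diminished triad (G#, B, D); E3 is not a chord tone.
It is approached by step up from D3 and left by step down to D3.
Step away and step back to the same note — a neighbor tone (upper neighbor).
The harmony at that moment is E minor triad (E, G, B); F#3 is not a chord tone.
It is approached by step down from G3 and left by leap up to B3.
Step in, leap out — an escape tone.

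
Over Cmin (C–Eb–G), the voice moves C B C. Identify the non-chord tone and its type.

B is a neighbor tone.

The harmony at that moment is C minor triad (C, Eb, G); B is not a chord tone.
It is approached by step down from C and left by step up to C.
Step away and step back to the same note — a neighbor tone (lower neighbor).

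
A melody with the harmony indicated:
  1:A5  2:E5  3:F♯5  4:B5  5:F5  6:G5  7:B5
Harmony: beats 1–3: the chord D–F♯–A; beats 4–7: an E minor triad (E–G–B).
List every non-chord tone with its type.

The harmony at that moment is D major triad (D, F♯, A); E5 is not a chord tone.
It is approached by leap down from A5 and left by step up to F♯5.
Leap in, step out — an appoggiatura.
The harmony at that moment is E minor triad (E, G, B); F5 is not a chord tone.
It is approached by leap down from B5 and left by step up to G5.
Leap in, step out — an appoggiatura.

E5 (beat 2) — appoggiatura; F5 (beat 5) — appoggiatura.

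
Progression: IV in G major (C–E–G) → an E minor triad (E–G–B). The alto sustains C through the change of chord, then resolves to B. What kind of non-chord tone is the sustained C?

C is a suspension.

The harmony at that moment is E minor triad (E, G, B); C is not a chord tone.
It is held over (the same pitch as the preceding C) and left by step down to B.
Held over from the previous chord and resolving down by step — a suspension.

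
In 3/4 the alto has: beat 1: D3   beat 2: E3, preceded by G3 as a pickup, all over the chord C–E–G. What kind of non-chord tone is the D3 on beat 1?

The harmony at that moment is C major triad (C, E, G); D3 is not a chord tone.
It is approached by leap down from G3 and left by step up to E3.
Leap in, step out, metrically accented — an appoggiatura.

Appoggiatura.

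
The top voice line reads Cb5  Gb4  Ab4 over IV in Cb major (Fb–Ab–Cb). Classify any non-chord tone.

Gb4 is an appoggiatura.

The harmony at that moment is Fb major triad (Fb, Ab, Cb); Gb4 is not a chord tone.
It is approached by leap down from Cb5 and left by step up to Ab4.
Leap in, step out — an appoggiatura.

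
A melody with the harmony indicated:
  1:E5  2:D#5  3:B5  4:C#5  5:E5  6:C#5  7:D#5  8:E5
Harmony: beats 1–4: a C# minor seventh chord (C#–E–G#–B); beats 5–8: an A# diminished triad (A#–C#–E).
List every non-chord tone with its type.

The harmony at that moment is C# minor seventh chord (C#, E, G#, B); D#5 is not a chord tone.
It is approached by step down from E5 and left by leap up to B5.
Step in, leap out — an escape tone.
The harmony at that moment is A# diminished triad (A#, C#, E); D#5 is not a chord tone.
It is approached by step up from C#5 and left by step up to E5.
Step in, step out in the same direction — a passing tone.

D#5 (beat 2) — escape tone; D#5 (beat 7) — passing tone.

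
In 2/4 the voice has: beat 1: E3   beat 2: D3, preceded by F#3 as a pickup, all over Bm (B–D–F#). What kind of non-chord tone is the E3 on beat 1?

The harmony at that moment is B minor triad (B, D, F#); E3 is not a chord tone.
It is approached by step down from F#3 and left by step down to D3.
Step in, step out in the same direction — a passing tone.

Passing tone.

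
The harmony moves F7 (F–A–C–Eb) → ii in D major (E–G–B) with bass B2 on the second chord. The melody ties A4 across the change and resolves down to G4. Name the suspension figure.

At the second chord the bass is B2. The suspended A4 lies a seventh above the bass; after resolving down by step to G4, the interval above the bass becomes a sixth.
Suspension figures are named by those two intervals: 7–6.

7–6 suspension.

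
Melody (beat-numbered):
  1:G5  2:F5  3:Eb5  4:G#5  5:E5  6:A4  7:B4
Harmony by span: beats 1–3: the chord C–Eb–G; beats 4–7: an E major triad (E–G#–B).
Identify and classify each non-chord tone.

F5 (beat 2) — passing tone; A4 (beat 6) — appoggiatura.

The harmony at that moment is C minor triad (C, Eb, G); F5 is not a chord tone.
It is approached by step down from G5 and left by step down to Eb5.
Step in, step out in the same direction — a passing tone.
The harmony at that moment is E major triad (E, G#, B); A4 is not a chord tone.
It is approached by leap down from E5 and left by step up to B4.
Leap in, step out — an appoggiatura.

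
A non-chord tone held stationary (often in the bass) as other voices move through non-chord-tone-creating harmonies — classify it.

Approach: none. Departure: none — a single pitch is sustained while the chords change around it, passing through harmonies that do not contain it.
No melodic motion at all; the dissonance is created entirely by the moving harmonies against the stationary note — a pedal tone (pedal point).

Pedal tone.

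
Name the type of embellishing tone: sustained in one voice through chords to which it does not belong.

Pedal tone.

Approach: none. Departure: none — a single pitch is sustained while the chords change around it, passing through harmonies that do not contain it.
No melodic motion at all; the dissonance is created entirely by the moving harmonies against the stationary note — a pedal tone (pedal point).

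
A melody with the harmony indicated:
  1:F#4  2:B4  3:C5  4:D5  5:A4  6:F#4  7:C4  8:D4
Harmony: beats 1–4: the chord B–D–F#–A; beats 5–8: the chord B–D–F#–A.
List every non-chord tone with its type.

The harmony at that moment is B minor seventh chord (B, D, F#, A); C5 is not a chord tone.
It is approached by step up from B4 and left by step up to D5.
Step in, step out in the same direction — a passing tone.
The harmony at that moment is B minor seventh chord (B, D, F#, A); C4 is not a chord tone.
It is approached by leap down from F#4 and left by step up to D4.
Leap in, step out — an appoggiatura.

C5 (beat 3) — passing tone; C4 (beat 7) — appoggiatura.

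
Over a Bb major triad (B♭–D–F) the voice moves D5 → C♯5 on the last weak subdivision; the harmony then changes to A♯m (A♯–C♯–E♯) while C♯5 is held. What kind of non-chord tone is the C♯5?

The harmony at that moment is B♭ major triad (B♭, D, F); C♯5 is not a chord tone.
It is approached by step down from D5 and then sustained as the same pitch into the next harmony.
Arriving early and becoming a chord tone when the harmony changes — an anticipation.

C♯5 is an anticipation.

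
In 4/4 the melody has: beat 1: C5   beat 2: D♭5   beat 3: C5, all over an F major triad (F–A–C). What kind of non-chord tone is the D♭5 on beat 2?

The harmony at that moment is F major triad (F, A, C); D♭5 is not a chord tone.
It is approached by step up from C5 and left by step down to C5.
Step away and step back to the same note — a neighbor tone (upper neighbor).

Upper neighbor tone.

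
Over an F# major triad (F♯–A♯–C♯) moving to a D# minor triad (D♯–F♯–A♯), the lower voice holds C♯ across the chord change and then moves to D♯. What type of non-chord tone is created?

The harmony at that moment is D♯ minor triad (D♯, F♯, A♯); C♯ is not a chord tone.
It is held over (the same pitch as the preceding C♯) and left by step up to D♯.
Held over from the previous chord and resolving up by step — a retardation.

C♯ is a retardation.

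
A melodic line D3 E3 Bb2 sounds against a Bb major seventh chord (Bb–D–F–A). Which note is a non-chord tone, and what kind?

The harmony at that moment is Bb major seventh chord (Bb, D, F, A); E3 is not a chord tone.
It is approached by step up from D3 and left by leap down to Bb2.
Step in, leap out — an escape tone.

E3 is an escape tone.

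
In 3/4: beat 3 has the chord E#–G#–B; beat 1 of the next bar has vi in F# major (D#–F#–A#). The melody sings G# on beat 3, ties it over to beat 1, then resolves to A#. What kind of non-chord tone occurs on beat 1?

The harmony at that moment is D# minor triad (D#, F#, A#); G# is not a chord tone.
It is held over (the same pitch as the preceding G#) and left by step up to A#.
Held over from the previous chord and resolving up by step — a retardation.

Retardation.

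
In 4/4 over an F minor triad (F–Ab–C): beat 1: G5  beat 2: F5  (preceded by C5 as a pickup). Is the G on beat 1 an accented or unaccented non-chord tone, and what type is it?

Accented appoggiatura.

The harmony at that moment is F minor triad (F, Ab, C); G5 is not a chord tone.
It is approached by leap up from C5 and left by step down to F5.
Leap in, step out — an appoggiatura.
It falls on the downbeat, so it is accented.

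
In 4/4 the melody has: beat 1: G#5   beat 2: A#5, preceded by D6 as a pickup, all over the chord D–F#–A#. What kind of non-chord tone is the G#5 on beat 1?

The harmony at that moment is D augmented triad (D, F#, A#); G#5 is not a chord tone.
It is approached by leap down from D6 and left by step up to A#5.
Leap in, step out, metrically accented — an appoggiatura.

Appoggiatura.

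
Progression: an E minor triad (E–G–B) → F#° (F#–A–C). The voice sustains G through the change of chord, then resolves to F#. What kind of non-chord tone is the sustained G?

The harmony at that moment is F# diminished triad (F#, A, C); G is not a chord tone.
It is held over (the same pitch as the preceding G) and left by step down to F#.
Held over from the previous chord and resolving down by step — a suspension.

G is a suspension.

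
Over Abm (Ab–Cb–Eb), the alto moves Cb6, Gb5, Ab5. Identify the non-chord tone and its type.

The harmony at that moment is Ab minor triad (Ab, Cb, Eb); Gb5 is not a chord tone.
It is approached by leap down from Cb6 and left by step up to Ab5.
Leap in, step out — an appoggiatura.

Gb5 is an appoggiatura.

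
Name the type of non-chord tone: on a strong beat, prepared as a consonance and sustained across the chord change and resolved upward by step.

Approach: by preparation — the pitch is first a chord tone, then held (tied or repeated) while the harmony changes under it. Departure: up by step. Metric position: strong.
A prepared dissonance that resolves upward by step — a retardation. (The same figure resolving downward would be a suspension.)

Retardation.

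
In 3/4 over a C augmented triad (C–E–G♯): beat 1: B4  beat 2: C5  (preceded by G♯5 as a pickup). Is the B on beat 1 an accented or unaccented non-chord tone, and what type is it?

The harmony at that moment is C augmented triad (C, E, G♯); B4 is not a chord tone.
It is approached by leap down from G♯5 and left by step up to C5.
Leap in, step out — an appoggiatura.
It falls on the downbeat, so it is accented.

Accented appoggiatura.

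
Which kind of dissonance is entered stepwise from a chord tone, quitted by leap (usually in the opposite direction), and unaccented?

Escape tone.

Approach: by step. Departure: by leap. Metric position: weak.
Step in, leap out, from a weak position — an escape tone (échappée). (It is the mirror image of the appoggiatura, which leaps in and steps out on a strong beat.)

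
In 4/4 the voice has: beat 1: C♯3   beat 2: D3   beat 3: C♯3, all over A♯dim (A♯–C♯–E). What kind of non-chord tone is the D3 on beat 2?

The harmony at that moment is A♯ diminished triad (A♯, C♯, E); D3 is not a chord tone.
It is approached by step up from C♯3 and left by step down to C♯3.
Step away and step back to the same note — a neighbor tone (upper neighbor).

Upper neighbor tone.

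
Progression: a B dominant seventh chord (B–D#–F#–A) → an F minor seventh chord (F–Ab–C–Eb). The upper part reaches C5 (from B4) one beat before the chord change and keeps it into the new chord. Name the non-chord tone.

C5 is an anticipation.

The harmony at that moment is B dominant seventh chord (B, D#, F#, A); C5 is not a chord tone.
It is approached by step up from B4 and then sustained as the same pitch into the next harmony.
Arriving early and becoming a chord tone when the harmony changes — an anticipation.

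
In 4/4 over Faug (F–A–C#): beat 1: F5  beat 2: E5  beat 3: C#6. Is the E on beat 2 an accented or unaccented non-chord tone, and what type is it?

Unaccented escape tone.

The harmony at that moment is F augmented triad (F, A, C#); E5 is not a chord tone.
It is approached by step down from F5 and left by leap up to C#6.
Step in, leap out — an escape tone.
It falls on a weak beat, so it is unaccented.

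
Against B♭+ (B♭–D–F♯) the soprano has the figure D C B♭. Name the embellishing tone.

C is a passing tone.

The harmony at that moment is B♭ augmented triad (B♭, D, F♯); C is not a chord tone.
It is approached by step down from D and left by step down to B♭.
Step in, step out in the same direction — a passing tone.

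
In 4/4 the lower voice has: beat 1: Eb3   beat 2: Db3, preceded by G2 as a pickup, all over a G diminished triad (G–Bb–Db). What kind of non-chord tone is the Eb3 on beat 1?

The harmony at that moment is G diminished triad (G, Bb, Db); Eb3 is not a chord tone.
It is approached by leap up from G2 and left by step down to Db3.
Leap in, step out, metrically accented — an appoggiatura.

Appoggiatura.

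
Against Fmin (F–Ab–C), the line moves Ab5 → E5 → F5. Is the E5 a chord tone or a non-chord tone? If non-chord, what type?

Non-chord tone — an appoggiatura.

The harmony at that moment is F minor triad (F, Ab, C); E5 is not a chord tone.
It is approached by leap down from Ab5 and left by step up to F5.
Leap in, step out — an appoggiatura.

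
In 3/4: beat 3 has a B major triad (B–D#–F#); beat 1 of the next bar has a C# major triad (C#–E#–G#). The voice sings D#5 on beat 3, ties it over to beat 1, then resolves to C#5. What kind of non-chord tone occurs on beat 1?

Suspension.

The harmony at that moment is C# major triad (C#, E#, G#); D#5 is not a chord tone.
It is held over (the same pitch as the preceding D#5) and left by step down to C#5.
Held over from the previous chord and resolving down by step — a suspension.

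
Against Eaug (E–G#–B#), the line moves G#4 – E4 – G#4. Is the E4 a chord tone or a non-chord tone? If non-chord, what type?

E augmented triad contains E, G#, B#; E is the root, so it is a chord tone.

Chord tone (the root of E augmented triad).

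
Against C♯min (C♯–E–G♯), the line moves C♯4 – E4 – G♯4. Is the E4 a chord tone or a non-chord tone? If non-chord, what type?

Chord tone (the third of C# minor triad).

C# minor triad contains C♯, E, G♯; E is the third, so it is a chord tone.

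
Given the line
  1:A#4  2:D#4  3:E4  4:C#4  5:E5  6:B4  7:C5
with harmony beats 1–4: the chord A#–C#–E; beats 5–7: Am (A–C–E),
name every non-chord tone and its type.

D#4 (beat 2) — appoggiatura; B4 (beat 6) — appoggiatura.

The harmony at that moment is A# diminished triad (A#, C#, E); D#4 is not a chord tone.
It is approached by leap down from A#4 and left by step up to E4.
Leap in, step out — an appoggiatura.
The harmony at that moment is A minor triad (A, C, E); B4 is not a chord tone.
It is approached by leap down from E5 and left by step up to C5.
Leap in, step out — an appoggiatura.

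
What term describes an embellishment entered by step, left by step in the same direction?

Passing tone.

Approach: by step. Departure: by step, continuing in the same direction.
Stepwise on both sides with no change of direction means the note fills in the space between two different chord tones — a passing tone. (Had it turned back to its starting note it would be a neighbor tone instead.)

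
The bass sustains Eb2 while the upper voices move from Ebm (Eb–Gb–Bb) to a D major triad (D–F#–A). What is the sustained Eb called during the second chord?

The harmony at that moment is D major triad (D, F#, A); Eb2 is not a chord tone.
It is held over (the same pitch as the preceding Eb2) and then sustained as the same pitch into the next harmony.
Sustained through a change of harmony — a pedal tone.

Pedal tone (pedal point).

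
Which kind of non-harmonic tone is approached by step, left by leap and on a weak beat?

Approach: by step. Departure: by leap. Metric position: weak.
Step in, leap out, from a weak position — an escape tone (échappée). (It is the mirror image of the appoggiatura, which leaps in and steps out on a strong beat.)

Escape tone.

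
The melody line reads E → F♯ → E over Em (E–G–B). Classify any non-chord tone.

The harmony at that moment is E minor triad (E, G, B); F♯ is not a chord tone.
It is approached by step up from E and left by step down to E.
Step away and step back to the same note — a neighbor tone (upper neighbor).

F♯ is a neighbor tone.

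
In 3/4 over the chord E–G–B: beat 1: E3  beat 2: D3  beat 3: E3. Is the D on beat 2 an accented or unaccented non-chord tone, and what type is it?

The harmony at that moment is E minor triad (E, G, B); D3 is not a chord tone.
It is approached by step down from E3 and left by step up to E3.
Step away and step back to the same note — a neighbor tone (lower neighbor).
It falls on a weak beat, so it is unaccented.

Unaccented neighbor tone.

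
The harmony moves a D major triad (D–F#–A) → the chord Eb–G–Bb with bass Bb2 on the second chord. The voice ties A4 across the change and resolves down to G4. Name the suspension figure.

7–6 suspension.

At the second chord the bass is Bb2. The suspended A4 lies a seventh above the bass; after resolving down by step to G4, the interval above the bass becomes a sixth.
Suspension figures are named by those two intervals: 7–6.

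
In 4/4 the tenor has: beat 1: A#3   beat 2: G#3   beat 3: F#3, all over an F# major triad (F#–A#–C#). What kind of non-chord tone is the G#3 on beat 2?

The harmony at that moment is F# major triad (F#, A#, C#); G#3 is not a chord tone.
It is approached by step down from A#3 and left by step down to F#3.
Step in, step out in the same direction — a passing tone.

Passing tone.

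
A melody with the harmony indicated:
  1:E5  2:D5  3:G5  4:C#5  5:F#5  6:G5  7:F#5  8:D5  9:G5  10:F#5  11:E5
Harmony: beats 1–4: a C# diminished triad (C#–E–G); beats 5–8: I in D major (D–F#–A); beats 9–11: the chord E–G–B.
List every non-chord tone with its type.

The harmony at that moment is C# diminished triad (C#, E, G); D5 is not a chord tone.
It is approached by step down from E5 and left by leap up to G5.
Step in, leap out — an escape tone.
The harmony at that moment is D major triad (D, F#, A); G5 is not a chord tone.
It is approached by step up from F#5 and left by step down to F#5.
Step away and step back to the same note — a neighbor tone (upper neighbor).
The harmony at that moment is E minor triad (E, G, B); F#5 is not a chord tone.
It is approached by step down from G5 and left by step down to E5.
Step in, step out in the same direction — a passing tone.

D5 (beat 2) — escape tone; G5 (beat 6) — neighbor tone; F#5 (beat 10) — passing tone.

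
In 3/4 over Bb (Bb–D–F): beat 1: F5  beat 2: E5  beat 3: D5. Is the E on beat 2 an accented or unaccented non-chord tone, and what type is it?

Unaccented passing tone.

The harmony at that moment is Bb major triad (Bb, D, F); E5 is not a chord tone.
It is approached by step down from F5 and left by step down to D5.
Step in, step out in the same direction — a passing tone.
It falls on a weak beat, so it is unaccented.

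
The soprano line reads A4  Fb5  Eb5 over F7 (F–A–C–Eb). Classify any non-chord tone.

Fb5 is an appoggiatura.

The harmony at that moment is F dominant seventh chord (F, A, C, Eb); Fb5 is not a chord tone.
It is approached by leap up from A4 and left by step down to Eb5.
Leap in, step out — an appoggiatura.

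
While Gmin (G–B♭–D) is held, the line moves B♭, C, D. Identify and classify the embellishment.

The harmony at that moment is G minor triad (G, B♭, D); C is not a chord tone.
It is approached by step up from B♭ and left by step up to D.
Step in, step out in the same direction — a passing tone.

C is a passing tone.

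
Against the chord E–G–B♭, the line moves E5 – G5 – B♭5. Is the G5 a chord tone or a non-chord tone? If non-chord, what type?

Chord tone (the third of E diminished triad).

E diminished triad contains E, G, B♭; G is the third, so it is a chord tone.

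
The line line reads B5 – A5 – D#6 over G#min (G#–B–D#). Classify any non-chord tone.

The harmony at that moment is G# minor triad (G#, B, D#); A5 is not a chord tone.
It is approached by step down from B5 and left by leap up to D#6.
Step in, leap out — an escape tone.

A5 is an escape tone.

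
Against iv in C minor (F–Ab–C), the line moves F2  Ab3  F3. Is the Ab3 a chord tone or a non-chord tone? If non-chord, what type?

F minor triad contains F, Ab, C; Ab is the third, so it is a chord tone.

Chord tone (the third of F minor triad).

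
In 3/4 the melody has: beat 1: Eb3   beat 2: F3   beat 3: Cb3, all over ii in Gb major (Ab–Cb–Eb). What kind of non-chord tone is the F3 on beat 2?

Escape tone.

The harmony at that moment is Ab minor triad (Ab, Cb, Eb); F3 is not a chord tone.
It is approached by step up from Eb3 and left by leap down to Cb3.
Step in, leap out, on a weak beat — an escape tone.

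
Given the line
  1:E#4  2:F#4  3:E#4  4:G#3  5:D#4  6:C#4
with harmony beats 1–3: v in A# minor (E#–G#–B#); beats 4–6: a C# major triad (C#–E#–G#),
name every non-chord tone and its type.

The harmony at that moment is E# minor triad (E#, G#, B#); F#4 is not a chord tone.
It is approached by step up from E#4 and left by step down to E#4.
Step away and step back to the same note — a neighbor tone (upper neighbor).
The harmony at that moment is C# major triad (C#, E#, G#); D#4 is not a chord tone.
It is approached by leap up from G#3 and left by step down to C#4.
Leap in, step out — an appoggiatura.

F#4 (beat 2) — neighbor tone; D#4 (beat 5) — appoggiatura.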